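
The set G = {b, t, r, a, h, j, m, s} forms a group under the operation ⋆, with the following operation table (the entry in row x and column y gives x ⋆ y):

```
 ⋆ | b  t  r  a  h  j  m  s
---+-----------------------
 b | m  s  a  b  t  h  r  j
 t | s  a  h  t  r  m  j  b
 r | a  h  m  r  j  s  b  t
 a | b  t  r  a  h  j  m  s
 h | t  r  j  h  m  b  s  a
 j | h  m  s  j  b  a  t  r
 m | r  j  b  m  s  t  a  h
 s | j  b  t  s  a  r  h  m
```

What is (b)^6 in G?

m

b^1 = b
b^2 = b ⋆ b = m
b^3 = m ⋆ b = r
b^4 = r ⋆ b = a
b^5 = a ⋆ b = b
b^6 = b ⋆ b = m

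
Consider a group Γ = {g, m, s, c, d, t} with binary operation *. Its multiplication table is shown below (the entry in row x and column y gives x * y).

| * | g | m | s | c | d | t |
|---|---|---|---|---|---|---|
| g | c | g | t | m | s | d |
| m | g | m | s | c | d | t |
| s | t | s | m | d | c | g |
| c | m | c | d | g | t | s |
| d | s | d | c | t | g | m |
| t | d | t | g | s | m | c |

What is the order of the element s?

2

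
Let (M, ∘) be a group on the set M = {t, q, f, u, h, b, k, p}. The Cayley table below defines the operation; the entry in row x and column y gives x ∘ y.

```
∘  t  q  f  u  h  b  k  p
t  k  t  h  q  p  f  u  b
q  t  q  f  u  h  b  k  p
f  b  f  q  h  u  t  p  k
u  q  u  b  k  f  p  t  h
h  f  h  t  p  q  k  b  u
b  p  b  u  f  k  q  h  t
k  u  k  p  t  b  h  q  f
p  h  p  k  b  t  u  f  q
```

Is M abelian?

No

t ∘ b = f but b ∘ t = p.
Since t and b do not commute, M is not abelian.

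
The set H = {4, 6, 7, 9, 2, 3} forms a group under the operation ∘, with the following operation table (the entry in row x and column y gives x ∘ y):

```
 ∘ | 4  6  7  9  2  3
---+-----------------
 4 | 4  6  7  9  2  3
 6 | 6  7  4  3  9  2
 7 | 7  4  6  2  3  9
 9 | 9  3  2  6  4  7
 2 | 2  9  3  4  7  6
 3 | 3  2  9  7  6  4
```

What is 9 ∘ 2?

Read row 9, column 2: 9 ∘ 2 = 4.

4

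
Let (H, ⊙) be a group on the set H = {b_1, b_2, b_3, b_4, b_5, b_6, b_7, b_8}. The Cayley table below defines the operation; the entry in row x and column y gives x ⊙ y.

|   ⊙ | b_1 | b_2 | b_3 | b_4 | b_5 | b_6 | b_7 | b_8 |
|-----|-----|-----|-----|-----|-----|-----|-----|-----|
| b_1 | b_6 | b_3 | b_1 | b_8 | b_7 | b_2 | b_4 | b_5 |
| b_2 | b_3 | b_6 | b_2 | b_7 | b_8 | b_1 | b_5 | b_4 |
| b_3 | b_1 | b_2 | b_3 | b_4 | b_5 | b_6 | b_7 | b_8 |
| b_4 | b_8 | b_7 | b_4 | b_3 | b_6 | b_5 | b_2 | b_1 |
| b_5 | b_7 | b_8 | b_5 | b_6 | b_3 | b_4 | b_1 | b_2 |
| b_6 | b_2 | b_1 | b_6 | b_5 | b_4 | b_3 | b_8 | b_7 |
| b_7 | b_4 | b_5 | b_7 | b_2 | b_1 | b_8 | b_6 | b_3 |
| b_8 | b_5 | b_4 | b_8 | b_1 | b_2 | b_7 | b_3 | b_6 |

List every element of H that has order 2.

Identity is b_3. Compute the order of each non-identity element by repeated multiplication:
  b_1: b_1 → b_6 → b_2 → b_3  (order 4)
  b_2: b_2 → b_6 → b_1 → b_3  (order 4)
  b_4: b_4 → b_3  (order 2)
  b_5: b_5 → b_3  (order 2)
  b_6: b_6 → b_3  (order 2)
  b_7: b_7 → b_6 → b_8 → b_3  (order 4)
  b_8: b_8 → b_6 → b_7 → b_3  (order 4)
Elements of order 2: {b_4, b_5, b_6}.

{b_4, b_5, b_6}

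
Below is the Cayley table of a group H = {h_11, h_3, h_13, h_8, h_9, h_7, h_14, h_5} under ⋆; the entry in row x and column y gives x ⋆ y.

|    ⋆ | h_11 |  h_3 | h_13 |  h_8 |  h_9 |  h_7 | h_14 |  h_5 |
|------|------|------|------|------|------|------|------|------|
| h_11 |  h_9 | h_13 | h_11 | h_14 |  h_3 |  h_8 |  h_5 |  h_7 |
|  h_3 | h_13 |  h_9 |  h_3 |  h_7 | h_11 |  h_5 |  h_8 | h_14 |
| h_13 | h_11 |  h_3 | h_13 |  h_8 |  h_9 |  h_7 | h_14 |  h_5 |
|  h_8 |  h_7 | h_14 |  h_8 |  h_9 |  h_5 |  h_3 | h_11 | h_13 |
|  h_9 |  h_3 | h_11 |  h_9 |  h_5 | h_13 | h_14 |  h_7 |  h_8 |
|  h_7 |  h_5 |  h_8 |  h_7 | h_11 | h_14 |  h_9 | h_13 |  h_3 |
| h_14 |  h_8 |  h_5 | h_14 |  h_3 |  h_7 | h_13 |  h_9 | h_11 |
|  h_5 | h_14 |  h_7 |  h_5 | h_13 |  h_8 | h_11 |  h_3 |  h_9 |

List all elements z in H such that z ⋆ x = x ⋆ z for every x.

{h_13, h_9}

An element z is central iff its row equals its column in the table.
For h_3: h_3 ⋆ h_5 = h_14 ≠ h_7 = h_5 ⋆ h_3, so h_3 ∉ Z.
Checking each element this way leaves Z(H) = {h_13, h_9}.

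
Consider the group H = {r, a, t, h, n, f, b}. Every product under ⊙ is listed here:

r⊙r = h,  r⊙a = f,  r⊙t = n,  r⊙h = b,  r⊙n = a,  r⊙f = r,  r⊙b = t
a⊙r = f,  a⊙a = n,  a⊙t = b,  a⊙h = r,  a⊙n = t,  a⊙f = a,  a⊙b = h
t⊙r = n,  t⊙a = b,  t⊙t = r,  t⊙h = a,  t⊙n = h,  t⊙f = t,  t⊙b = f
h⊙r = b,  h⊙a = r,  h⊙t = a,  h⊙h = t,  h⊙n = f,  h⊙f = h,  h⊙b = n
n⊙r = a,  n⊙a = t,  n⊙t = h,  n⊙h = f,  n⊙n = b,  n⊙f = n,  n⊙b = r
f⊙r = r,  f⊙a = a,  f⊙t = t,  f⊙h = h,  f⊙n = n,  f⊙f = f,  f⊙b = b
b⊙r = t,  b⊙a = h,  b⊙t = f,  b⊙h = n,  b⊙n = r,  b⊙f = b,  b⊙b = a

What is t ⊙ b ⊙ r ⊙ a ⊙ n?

n

t ⊙ b = f
f ⊙ r = r
r ⊙ a = f
f ⊙ n = n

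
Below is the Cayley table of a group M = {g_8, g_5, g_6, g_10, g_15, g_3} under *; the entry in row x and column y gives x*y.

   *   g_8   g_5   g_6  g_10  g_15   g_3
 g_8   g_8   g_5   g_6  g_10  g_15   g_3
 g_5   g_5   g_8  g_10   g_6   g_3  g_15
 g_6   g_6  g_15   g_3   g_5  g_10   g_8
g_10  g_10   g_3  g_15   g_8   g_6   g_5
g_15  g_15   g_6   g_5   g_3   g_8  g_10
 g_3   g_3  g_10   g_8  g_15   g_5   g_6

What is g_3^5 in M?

g_6

g_3^1 = g_3
g_3^2 = g_3*g_3 = g_6
g_3^3 = g_6*g_3 = g_8
g_3^4 = g_8*g_3 = g_3
g_3^5 = g_3*g_3 = g_6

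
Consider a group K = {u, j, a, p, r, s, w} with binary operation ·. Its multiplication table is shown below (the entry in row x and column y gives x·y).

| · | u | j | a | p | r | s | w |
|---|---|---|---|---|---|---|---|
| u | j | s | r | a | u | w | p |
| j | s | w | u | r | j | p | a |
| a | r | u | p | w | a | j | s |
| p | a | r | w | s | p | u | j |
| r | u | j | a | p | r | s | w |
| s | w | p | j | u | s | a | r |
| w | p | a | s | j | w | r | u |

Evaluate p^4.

p^1 = p
p^2 = p·p = s
p^3 = s·p = u
p^4 = u·p = a
(Structurally, K here is isomorphic to the cyclic group Z_7.)

a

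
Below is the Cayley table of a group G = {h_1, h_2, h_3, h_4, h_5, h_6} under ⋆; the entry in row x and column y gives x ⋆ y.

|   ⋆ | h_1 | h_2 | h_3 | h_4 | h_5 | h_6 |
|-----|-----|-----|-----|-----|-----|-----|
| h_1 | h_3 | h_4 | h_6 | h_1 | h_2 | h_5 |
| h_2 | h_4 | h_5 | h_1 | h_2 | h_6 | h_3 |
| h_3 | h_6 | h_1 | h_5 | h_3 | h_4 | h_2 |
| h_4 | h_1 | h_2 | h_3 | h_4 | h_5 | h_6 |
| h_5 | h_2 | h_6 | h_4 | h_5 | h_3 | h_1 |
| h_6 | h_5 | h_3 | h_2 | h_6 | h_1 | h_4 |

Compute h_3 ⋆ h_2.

Read row h_3, column h_2: h_3 ⋆ h_2 = h_1.

h_1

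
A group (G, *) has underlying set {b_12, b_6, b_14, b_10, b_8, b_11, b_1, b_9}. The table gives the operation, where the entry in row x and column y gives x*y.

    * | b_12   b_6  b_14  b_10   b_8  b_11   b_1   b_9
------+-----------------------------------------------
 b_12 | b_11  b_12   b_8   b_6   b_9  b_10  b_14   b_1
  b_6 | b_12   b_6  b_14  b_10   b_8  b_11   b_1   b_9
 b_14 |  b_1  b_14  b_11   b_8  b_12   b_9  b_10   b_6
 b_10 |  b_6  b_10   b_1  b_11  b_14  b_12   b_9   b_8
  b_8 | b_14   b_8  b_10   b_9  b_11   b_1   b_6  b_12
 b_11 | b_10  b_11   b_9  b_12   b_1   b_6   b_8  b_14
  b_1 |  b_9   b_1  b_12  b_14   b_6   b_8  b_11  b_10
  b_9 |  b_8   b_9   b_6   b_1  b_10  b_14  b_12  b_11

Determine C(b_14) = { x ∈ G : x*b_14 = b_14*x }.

{b_11, b_14, b_6, b_9}

Compare row b_14 with column b_14 entry by entry.
b_9*b_14 = b_6 = b_14*b_9, so b_9 commutes with b_14.
b_10*b_14 = b_1 but b_14*b_10 = b_8, so b_10 does not.
Collecting the elements that commute with b_14: C(b_14) = {b_11, b_14, b_6, b_9}.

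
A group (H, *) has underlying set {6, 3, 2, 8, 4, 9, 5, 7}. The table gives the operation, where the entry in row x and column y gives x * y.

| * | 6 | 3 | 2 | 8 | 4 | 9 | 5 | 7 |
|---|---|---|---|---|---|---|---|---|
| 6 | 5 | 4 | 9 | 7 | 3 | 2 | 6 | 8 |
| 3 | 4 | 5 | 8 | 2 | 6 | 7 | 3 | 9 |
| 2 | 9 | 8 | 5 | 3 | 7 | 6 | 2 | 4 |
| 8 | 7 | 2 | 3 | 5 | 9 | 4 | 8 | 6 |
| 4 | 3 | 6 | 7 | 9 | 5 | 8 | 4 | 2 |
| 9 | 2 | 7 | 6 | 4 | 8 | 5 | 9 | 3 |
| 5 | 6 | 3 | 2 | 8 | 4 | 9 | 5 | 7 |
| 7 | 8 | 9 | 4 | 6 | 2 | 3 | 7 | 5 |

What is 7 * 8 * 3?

7 * 8 = 6
6 * 3 = 4
(Structurally, H here is isomorphic to the elementary abelian group (Z_2)^3.)

4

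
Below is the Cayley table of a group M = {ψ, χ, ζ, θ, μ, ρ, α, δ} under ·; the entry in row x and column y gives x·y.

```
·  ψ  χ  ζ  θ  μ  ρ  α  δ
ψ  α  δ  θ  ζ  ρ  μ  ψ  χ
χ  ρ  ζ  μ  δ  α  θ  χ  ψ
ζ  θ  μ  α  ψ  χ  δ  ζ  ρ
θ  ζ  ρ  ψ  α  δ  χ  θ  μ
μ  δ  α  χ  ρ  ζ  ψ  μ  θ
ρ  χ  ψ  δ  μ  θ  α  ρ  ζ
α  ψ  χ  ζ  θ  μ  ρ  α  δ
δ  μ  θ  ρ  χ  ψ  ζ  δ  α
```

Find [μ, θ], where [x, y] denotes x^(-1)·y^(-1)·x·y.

Identity is α; from the table μ^(-1) = χ and θ^(-1) = θ.
χ·θ = δ
δ·μ = ψ
ψ·θ = ζ

ζ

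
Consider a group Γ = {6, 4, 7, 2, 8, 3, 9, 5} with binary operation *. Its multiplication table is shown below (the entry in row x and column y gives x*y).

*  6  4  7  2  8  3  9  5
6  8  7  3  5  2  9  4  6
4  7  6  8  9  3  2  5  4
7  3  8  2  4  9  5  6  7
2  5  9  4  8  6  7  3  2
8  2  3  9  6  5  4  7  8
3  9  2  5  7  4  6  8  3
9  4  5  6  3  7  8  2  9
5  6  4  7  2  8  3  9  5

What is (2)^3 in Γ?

2^1 = 2
2^2 = 2*2 = 8
2^3 = 8*2 = 6
(Structurally, Γ here is isomorphic to the cyclic group Z_8.)

6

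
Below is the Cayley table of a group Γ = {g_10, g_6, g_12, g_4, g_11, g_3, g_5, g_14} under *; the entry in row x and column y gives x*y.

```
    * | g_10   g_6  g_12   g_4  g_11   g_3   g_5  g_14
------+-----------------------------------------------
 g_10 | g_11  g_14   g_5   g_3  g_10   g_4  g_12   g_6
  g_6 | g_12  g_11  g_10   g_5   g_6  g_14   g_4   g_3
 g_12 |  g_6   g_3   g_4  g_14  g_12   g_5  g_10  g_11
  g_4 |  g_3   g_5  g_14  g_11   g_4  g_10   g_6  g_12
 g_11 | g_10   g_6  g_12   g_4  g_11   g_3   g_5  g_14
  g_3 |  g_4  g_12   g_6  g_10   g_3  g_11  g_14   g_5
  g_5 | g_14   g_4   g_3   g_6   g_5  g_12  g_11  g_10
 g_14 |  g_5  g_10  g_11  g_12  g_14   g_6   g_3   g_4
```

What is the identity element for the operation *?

The identity e satisfies e*x = x for all x, so its row in the table reproduces the column headers.
Row g_11 reads: g_10, g_6, g_12, g_4, g_11, g_3, g_5, g_14 — exactly the header order. So g_11 is the identity.
(Structurally, Γ here is isomorphic to the dihedral group D_4.)

g_11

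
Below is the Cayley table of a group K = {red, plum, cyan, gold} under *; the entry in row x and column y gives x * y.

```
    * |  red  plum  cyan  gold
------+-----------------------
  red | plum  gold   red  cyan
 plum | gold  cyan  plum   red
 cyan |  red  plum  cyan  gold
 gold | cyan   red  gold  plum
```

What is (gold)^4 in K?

cyan

gold^1 = gold
gold^2 = gold * gold = plum
gold^3 = plum * gold = red
gold^4 = red * gold = cyan
(Structurally, K here is isomorphic to the cyclic group Z_4.)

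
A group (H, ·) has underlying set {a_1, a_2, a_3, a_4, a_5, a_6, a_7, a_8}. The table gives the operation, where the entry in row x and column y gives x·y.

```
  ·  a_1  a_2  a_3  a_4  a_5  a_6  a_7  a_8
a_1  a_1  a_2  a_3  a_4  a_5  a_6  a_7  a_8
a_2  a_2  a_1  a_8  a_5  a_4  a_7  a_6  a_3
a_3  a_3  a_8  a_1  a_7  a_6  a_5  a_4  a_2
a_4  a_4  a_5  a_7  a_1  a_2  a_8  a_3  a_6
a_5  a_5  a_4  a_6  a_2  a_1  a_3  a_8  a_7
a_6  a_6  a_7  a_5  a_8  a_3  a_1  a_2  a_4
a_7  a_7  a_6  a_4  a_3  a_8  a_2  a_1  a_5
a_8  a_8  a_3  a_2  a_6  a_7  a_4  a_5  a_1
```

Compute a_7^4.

a_7^1 = a_7
a_7^2 = a_7·a_7 = a_1
a_7^3 = a_1·a_7 = a_7
a_7^4 = a_7·a_7 = a_1

a_1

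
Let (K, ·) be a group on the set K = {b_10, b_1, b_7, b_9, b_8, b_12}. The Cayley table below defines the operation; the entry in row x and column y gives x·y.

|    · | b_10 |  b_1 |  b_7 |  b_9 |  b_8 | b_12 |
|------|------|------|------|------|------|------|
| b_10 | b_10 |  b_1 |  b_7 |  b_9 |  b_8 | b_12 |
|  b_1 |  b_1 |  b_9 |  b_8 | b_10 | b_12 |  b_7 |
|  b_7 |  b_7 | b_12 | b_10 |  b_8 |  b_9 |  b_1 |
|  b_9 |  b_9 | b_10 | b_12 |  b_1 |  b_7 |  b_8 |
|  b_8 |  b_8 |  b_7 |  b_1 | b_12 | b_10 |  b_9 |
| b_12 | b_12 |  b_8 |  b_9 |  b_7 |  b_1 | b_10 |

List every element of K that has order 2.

Identity is b_10. Compute the order of each non-identity element by repeated multiplication:
  b_1: b_1 → b_9 → b_10  (order 3)
  b_7: b_7 → b_10  (order 2)
  b_9: b_9 → b_1 → b_10  (order 3)
  b_8: b_8 → b_10  (order 2)
  b_12: b_12 → b_10  (order 2)
Elements of order 2: {b_12, b_7, b_8}.
(Structurally, K here is isomorphic to the symmetric group S_3.)

{b_12, b_7, b_8}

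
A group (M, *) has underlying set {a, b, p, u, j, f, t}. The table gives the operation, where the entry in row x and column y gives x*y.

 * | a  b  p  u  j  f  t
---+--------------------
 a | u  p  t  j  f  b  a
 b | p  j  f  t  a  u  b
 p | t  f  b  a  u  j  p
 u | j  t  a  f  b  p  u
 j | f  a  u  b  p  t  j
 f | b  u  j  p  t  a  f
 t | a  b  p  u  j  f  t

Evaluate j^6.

f

j^1 = j
j^2 = j*j = p
j^3 = p*j = u
j^4 = u*j = b
j^5 = b*j = a
j^6 = a*j = f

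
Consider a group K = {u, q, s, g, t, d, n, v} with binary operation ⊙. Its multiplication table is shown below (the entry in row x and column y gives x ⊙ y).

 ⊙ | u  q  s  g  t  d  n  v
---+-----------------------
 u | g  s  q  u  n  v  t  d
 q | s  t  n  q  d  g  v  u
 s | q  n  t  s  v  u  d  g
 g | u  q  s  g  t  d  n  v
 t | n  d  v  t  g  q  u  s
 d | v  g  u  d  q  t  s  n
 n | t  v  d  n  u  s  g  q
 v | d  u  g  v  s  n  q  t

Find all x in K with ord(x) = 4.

Identity is g. Compute the order of each non-identity element by repeated multiplication:
  u: u → g  (order 2)
  q: q → t → d → g  (order 4)
  s: s → t → v → g  (order 4)
  t: t → g  (order 2)
  d: d → t → q → g  (order 4)
  n: n → g  (order 2)
  v: v → t → s → g  (order 4)
Elements of order 4: {d, q, s, v}.

{d, q, s, v}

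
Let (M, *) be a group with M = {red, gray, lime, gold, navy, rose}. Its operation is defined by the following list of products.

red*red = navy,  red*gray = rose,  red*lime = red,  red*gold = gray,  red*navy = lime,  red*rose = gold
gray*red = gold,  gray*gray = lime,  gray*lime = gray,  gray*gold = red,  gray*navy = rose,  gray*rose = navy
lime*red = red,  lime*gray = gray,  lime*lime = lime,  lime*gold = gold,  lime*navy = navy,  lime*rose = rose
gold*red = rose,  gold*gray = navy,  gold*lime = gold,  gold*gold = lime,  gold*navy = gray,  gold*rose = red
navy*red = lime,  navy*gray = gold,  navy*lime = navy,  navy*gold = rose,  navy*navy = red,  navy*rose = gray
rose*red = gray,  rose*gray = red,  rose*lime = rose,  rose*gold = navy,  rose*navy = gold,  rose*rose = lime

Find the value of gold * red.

rose

Read row gold, column red: gold * red = rose.
(Structurally, M here is isomorphic to the symmetric group S_3.)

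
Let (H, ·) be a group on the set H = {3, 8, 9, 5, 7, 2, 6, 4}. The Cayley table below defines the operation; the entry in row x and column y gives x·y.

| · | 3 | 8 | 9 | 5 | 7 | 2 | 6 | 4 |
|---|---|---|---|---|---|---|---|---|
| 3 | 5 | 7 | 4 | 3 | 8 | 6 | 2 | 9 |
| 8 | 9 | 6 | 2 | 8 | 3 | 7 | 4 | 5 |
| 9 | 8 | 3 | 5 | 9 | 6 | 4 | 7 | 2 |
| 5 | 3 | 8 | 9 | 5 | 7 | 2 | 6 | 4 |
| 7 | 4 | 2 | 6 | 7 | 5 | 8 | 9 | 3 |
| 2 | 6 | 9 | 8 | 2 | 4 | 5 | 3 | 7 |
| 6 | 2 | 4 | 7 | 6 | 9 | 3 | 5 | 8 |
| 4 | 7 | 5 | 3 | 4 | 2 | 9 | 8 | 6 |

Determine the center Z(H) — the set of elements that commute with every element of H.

An element z is central iff its row equals its column in the table.
For 3: 3·4 = 9 ≠ 7 = 4·3, so 3 ∉ Z.
Checking each element this way leaves Z(H) = {5, 6}.
(Structurally, H here is isomorphic to the dihedral group D_4.)

{5, 6}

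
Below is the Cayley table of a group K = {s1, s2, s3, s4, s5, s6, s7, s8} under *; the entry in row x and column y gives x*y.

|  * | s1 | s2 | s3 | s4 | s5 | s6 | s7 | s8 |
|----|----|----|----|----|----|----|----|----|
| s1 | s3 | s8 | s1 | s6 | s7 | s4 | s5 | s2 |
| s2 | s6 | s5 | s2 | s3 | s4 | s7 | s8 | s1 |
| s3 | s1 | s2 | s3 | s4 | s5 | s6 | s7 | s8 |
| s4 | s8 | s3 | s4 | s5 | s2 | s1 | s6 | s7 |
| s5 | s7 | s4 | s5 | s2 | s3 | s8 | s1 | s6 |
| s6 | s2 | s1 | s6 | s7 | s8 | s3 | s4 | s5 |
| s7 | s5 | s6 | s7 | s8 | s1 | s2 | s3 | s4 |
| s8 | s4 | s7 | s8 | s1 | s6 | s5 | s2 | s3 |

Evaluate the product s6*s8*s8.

s6*s8 = s5
s5*s8 = s6

s6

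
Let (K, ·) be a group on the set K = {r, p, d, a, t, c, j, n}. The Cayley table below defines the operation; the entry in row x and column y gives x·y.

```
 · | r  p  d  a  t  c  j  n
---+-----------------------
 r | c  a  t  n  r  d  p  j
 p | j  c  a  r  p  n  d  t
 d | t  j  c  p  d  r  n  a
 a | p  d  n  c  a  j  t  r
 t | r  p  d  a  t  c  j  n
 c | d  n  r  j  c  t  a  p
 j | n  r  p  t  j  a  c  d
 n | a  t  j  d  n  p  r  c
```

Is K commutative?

p·a = r but a·p = d.
Since p and a do not commute, K is not abelian.

No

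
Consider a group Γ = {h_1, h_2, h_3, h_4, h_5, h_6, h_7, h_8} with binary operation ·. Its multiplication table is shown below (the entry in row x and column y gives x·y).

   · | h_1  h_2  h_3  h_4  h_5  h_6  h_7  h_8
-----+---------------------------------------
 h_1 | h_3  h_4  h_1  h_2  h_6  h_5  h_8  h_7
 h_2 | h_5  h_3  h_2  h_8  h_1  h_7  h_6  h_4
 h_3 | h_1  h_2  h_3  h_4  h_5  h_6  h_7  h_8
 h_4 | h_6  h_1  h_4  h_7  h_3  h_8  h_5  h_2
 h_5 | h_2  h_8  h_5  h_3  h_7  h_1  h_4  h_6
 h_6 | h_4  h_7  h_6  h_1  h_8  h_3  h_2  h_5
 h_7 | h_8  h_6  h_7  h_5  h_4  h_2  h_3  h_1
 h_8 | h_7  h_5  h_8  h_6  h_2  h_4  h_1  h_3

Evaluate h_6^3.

h_6

h_6^1 = h_6
h_6^2 = h_6·h_6 = h_3
h_6^3 = h_3·h_6 = h_6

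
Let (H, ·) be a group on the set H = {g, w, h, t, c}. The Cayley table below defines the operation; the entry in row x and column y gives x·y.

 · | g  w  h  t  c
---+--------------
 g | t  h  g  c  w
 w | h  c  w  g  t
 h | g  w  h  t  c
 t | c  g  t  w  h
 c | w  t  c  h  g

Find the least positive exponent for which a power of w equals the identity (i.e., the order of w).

The identity element is h (its row matches the header).
w^1 = w
w^2 = w·w = c
w^3 = c·w = t
w^4 = t·w = g
w^5 = g·w = h
The first power of w equal to the identity is w^5, so ord(w) = 5.

5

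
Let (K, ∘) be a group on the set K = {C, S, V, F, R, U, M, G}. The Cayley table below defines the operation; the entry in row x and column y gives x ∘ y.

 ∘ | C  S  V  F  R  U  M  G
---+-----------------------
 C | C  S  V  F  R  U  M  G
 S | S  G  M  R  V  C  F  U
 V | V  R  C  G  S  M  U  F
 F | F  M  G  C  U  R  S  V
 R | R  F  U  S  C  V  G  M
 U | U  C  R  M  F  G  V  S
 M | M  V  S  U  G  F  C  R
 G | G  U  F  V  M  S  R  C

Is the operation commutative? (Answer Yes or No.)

S ∘ V = M but V ∘ S = R.
Since S and V do not commute, K is not abelian.

No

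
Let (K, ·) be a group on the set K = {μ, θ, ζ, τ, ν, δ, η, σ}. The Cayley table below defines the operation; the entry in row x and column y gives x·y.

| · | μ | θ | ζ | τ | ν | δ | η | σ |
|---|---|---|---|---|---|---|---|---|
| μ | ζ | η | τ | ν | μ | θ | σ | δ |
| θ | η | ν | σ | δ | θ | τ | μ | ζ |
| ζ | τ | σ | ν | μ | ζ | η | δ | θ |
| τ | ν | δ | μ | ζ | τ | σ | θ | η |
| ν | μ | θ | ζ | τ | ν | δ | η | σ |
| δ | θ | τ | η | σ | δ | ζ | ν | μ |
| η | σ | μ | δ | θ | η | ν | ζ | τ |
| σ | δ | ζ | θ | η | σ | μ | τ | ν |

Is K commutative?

Check whether the table is symmetric across its main diagonal.
Every entry (row x, col y) equals the entry (row y, col x), so K is abelian.
(In fact K ≅ Z_2 x Z_4.)

Yes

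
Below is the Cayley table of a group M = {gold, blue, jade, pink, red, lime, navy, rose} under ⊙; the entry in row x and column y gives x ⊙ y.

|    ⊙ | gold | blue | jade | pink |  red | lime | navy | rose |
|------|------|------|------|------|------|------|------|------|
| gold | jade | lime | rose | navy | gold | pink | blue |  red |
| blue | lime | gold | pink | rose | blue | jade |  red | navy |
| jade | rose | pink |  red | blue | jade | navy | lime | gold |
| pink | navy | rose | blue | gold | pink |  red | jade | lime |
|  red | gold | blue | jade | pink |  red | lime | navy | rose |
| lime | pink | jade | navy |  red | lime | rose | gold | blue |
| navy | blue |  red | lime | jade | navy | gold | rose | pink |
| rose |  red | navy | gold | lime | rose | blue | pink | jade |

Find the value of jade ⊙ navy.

lime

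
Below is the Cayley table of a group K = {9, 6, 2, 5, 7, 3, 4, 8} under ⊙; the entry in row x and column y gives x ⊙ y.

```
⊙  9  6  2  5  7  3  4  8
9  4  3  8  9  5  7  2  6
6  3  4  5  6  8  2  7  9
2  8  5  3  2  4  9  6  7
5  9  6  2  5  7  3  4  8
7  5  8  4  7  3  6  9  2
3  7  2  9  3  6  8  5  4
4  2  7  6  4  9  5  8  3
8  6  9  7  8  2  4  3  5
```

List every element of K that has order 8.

Identity is 5. Compute the order of each non-identity element by repeated multiplication:
  9: 9 → 4 → 2 → 8 → 6 → 3 → 7 → 5  (order 8)
  6: 6 → 4 → 7 → 8 → 9 → 3 → 2 → 5  (order 8)
  2: 2 → 3 → 9 → 8 → 7 → 4 → 6 → 5  (order 8)
  7: 7 → 3 → 6 → 8 → 2 → 4 → 9 → 5  (order 8)
  3: 3 → 8 → 4 → 5  (order 4)
  4: 4 → 8 → 3 → 5  (order 4)
  8: 8 → 5  (order 2)
Elements of order 8: {2, 6, 7, 9}.

{2, 6, 7, 9}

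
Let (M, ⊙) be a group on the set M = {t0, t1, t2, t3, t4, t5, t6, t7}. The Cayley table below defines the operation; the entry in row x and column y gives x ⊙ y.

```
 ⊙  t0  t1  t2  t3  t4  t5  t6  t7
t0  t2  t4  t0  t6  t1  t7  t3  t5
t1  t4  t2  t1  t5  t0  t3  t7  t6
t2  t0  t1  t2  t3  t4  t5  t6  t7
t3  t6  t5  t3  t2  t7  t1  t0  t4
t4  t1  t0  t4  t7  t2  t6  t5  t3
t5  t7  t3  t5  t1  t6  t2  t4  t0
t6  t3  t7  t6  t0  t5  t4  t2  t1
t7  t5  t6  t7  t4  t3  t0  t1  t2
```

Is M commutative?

Check whether the table is symmetric across its main diagonal.
Every entry (row x, col y) equals the entry (row y, col x), so M is abelian.

Yes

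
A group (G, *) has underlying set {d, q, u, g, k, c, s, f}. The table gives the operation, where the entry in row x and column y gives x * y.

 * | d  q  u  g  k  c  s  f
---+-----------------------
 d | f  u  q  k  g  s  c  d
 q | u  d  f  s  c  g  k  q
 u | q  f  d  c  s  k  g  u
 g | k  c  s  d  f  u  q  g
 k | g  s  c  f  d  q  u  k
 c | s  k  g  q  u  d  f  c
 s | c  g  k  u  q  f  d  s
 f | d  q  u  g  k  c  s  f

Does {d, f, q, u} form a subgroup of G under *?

{d, f, q, u} contains the identity f.
Checking products: every product of two elements of {d, f, q, u} (read from the table) lies in {d, f, q, u}, so the set is closed.
In a finite group, a nonempty closed subset is a subgroup. So {d, f, q, u} ≤ G.

Yes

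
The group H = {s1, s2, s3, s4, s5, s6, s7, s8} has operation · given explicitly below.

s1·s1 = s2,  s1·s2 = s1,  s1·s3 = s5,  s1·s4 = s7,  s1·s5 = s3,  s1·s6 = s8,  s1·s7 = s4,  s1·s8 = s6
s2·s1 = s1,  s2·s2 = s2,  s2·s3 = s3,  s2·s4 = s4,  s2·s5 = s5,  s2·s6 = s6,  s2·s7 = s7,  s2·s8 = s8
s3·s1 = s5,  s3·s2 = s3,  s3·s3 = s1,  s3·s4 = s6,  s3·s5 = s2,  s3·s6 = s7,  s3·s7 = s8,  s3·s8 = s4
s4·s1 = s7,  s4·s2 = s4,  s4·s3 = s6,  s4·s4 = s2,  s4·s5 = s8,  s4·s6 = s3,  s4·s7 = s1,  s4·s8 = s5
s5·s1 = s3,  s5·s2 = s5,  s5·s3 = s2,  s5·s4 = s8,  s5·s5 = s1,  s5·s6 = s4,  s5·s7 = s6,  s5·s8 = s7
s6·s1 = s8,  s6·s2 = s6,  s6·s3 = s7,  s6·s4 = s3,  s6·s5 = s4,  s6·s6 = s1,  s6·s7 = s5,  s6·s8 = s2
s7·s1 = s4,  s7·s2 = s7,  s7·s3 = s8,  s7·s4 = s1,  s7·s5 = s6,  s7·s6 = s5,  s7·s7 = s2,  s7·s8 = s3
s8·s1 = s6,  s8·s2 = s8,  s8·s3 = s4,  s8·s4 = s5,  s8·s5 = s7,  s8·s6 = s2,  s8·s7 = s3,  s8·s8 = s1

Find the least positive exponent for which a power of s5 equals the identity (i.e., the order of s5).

4

The identity element is s2 (its row matches the header).
s5^1 = s5
s5^2 = s5·s5 = s1
s5^3 = s1·s5 = s3
s5^4 = s3·s5 = s2
The first power of s5 equal to the identity is s5^4, so ord(s5) = 4.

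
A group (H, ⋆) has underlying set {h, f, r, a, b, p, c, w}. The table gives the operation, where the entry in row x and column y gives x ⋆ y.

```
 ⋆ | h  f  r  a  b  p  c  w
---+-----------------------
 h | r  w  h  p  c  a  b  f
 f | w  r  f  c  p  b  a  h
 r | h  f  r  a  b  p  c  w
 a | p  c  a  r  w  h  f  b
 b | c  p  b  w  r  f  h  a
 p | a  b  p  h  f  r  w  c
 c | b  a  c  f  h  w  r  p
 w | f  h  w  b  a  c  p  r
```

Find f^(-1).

f

First locate the identity: row r matches the header, so r is the identity.
Scan row f for r: f ⋆ f = r. Hence f^(-1) = f.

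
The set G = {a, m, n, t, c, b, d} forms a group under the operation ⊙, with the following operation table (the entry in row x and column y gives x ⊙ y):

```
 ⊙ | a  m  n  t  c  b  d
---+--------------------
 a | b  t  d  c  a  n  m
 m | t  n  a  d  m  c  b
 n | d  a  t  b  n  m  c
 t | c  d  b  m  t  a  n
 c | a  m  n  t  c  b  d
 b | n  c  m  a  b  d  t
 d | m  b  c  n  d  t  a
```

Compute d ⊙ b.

Read row d, column b: d ⊙ b = t.

t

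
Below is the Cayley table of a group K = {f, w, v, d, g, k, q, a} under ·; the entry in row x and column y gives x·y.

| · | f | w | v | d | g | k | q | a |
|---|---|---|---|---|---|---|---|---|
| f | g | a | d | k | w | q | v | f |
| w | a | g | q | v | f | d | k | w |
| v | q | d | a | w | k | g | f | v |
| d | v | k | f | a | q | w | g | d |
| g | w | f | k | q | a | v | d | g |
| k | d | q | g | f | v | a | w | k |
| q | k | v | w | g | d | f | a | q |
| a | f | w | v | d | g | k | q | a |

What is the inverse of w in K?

First locate the identity: row a matches the header, so a is the identity.
Scan row w for a: w·f = a. Hence w^(-1) = f.

f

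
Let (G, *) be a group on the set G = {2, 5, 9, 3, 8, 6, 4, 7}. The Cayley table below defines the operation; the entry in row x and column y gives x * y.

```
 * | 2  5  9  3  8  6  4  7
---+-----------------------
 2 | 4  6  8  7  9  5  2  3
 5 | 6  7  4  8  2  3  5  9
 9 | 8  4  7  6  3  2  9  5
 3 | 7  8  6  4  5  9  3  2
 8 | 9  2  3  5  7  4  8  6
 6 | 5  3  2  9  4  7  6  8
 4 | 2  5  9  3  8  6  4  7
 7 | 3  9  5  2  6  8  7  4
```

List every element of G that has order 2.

Identity is 4. Compute the order of each non-identity element by repeated multiplication:
  2: 2 → 4  (order 2)
  5: 5 → 7 → 9 → 4  (order 4)
  9: 9 → 7 → 5 → 4  (order 4)
  3: 3 → 4  (order 2)
  8: 8 → 7 → 6 → 4  (order 4)
  6: 6 → 7 → 8 → 4  (order 4)
  7: 7 → 4  (order 2)
Elements of order 2: {2, 3, 7}.

{2, 3, 7}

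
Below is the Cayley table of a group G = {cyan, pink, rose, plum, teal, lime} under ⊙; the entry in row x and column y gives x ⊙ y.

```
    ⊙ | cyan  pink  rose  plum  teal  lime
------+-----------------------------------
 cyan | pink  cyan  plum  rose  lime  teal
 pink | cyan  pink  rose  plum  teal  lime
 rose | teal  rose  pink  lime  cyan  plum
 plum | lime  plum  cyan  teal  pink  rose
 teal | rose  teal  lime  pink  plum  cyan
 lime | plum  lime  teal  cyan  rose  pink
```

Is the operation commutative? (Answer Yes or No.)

plum ⊙ rose = cyan but rose ⊙ plum = lime.
Since plum and rose do not commute, G is not abelian.

No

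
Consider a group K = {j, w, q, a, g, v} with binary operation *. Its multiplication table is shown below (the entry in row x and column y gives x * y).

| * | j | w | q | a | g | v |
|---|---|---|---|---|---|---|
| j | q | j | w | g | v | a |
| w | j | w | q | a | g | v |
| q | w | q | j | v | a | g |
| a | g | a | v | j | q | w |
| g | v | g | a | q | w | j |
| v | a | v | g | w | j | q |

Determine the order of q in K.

The identity element is w (its row matches the header).
q^1 = q
q^2 = q * q = j
q^3 = j * q = w
The first power of q equal to the identity is q^3, so ord(q) = 3.

3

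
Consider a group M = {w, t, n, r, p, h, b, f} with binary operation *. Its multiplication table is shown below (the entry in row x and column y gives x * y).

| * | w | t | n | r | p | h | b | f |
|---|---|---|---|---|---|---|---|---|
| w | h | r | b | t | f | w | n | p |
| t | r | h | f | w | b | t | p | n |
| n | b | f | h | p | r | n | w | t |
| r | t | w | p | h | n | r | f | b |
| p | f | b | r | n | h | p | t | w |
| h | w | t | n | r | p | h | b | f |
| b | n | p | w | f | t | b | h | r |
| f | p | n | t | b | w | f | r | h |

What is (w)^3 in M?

w^1 = w
w^2 = w * w = h
w^3 = h * w = w

w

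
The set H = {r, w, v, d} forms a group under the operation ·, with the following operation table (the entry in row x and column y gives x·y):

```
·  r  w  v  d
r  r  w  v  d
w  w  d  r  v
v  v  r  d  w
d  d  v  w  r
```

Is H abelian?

Yes

Check whether the table is symmetric across its main diagonal.
Every entry (row x, col y) equals the entry (row y, col x), so H is abelian.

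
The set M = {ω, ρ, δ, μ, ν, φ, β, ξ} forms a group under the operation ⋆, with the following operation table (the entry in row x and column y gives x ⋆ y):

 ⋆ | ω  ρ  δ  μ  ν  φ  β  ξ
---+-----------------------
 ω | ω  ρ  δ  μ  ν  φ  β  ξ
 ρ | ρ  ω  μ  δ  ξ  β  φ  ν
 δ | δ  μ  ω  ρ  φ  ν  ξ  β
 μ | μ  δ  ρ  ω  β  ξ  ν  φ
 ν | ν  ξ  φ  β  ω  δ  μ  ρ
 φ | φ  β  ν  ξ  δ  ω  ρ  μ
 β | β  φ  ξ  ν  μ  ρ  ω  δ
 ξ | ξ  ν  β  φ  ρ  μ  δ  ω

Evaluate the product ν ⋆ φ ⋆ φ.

ν ⋆ φ = δ
δ ⋆ φ = ν
(Structurally, M here is isomorphic to the elementary abelian group (Z_2)^3.)

ν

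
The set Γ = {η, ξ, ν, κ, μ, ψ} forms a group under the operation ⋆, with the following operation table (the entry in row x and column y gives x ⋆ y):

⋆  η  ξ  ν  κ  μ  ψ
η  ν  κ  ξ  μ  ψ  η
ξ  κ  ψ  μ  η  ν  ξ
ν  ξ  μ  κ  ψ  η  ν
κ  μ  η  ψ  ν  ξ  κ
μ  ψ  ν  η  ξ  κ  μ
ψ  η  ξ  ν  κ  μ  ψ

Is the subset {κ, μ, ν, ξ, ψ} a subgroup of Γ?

No

ν ⋆ μ = η, which is not in {κ, μ, ν, ξ, ψ}.
The subset is not closed under ⋆, so it is not a subgroup.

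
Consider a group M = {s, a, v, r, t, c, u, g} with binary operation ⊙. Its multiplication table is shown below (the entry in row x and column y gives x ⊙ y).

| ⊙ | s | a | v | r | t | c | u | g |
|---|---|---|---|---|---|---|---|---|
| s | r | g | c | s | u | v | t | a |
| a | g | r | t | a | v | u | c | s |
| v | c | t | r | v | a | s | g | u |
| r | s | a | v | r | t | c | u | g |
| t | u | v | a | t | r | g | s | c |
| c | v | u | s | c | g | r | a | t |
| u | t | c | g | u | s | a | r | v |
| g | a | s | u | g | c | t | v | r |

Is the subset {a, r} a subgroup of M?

{a, r} contains the identity r.
Checking products: every product of two elements of {a, r} (read from the table) lies in {a, r}, so the set is closed.
In a finite group, a nonempty closed subset is a subgroup. So {a, r} ≤ M.

Yes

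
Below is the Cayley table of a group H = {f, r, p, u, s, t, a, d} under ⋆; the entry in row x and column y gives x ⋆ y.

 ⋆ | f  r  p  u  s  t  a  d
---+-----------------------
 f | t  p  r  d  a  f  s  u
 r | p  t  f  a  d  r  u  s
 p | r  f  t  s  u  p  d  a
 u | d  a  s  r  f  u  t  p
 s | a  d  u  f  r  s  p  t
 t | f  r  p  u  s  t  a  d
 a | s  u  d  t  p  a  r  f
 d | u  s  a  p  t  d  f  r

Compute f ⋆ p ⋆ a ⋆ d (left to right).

p

f ⋆ p = r
r ⋆ a = u
u ⋆ d = p
(Structurally, H here is isomorphic to Z_2 x Z_4.)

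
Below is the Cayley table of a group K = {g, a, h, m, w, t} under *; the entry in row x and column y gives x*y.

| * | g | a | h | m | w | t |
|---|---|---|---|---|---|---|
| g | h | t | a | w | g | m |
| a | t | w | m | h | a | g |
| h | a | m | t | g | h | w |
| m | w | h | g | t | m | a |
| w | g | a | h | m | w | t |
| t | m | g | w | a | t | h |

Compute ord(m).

The identity element is w (its row matches the header).
m^1 = m
m^2 = m*m = t
m^3 = t*m = a
m^4 = a*m = h
m^5 = h*m = g
m^6 = g*m = w
The first power of m equal to the identity is m^6, so ord(m) = 6.

6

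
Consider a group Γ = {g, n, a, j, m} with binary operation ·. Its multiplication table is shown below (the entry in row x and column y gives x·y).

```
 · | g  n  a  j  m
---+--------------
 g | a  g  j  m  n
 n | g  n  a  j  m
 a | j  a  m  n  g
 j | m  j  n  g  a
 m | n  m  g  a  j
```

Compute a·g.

j

Read row a, column g: a·g = j.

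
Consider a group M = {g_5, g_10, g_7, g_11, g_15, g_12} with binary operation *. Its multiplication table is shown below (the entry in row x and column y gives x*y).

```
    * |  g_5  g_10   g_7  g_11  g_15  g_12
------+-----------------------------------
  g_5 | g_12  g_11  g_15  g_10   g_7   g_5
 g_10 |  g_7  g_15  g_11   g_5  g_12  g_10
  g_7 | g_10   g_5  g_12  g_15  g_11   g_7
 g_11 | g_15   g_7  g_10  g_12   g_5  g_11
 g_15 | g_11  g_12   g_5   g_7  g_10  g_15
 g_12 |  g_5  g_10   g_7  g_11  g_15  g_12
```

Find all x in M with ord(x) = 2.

{g_11, g_5, g_7}

Identity is g_12. Compute the order of each non-identity element by repeated multiplication:
  g_5: g_5 → g_12  (order 2)
  g_10: g_10 → g_15 → g_12  (order 3)
  g_7: g_7 → g_12  (order 2)
  g_11: g_11 → g_12  (order 2)
  g_15: g_15 → g_10 → g_12  (order 3)
Elements of order 2: {g_11, g_5, g_7}.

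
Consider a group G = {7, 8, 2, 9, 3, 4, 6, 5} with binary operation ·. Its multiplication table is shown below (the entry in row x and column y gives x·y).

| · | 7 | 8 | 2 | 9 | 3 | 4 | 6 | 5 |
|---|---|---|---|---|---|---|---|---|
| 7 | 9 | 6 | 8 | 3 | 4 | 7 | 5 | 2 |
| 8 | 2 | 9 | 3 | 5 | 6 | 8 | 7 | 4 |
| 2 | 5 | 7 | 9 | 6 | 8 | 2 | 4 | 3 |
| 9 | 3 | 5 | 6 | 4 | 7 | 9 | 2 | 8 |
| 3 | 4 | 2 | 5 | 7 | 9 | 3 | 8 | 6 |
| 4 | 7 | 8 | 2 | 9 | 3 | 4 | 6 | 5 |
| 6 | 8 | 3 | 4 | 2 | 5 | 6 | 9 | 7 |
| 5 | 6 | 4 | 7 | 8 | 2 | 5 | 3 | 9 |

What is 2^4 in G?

4

2^1 = 2
2^2 = 2·2 = 9
2^3 = 9·2 = 6
2^4 = 6·2 = 4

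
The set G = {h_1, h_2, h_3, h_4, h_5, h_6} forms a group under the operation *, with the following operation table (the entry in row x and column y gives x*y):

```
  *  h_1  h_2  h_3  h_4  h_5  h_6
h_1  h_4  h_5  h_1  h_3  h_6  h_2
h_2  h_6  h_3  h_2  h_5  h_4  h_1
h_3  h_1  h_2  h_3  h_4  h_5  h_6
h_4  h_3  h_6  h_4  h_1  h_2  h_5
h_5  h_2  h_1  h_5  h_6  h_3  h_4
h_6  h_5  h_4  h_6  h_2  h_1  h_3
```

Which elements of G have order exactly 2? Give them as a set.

Identity is h_3. Compute the order of each non-identity element by repeated multiplication:
  h_1: h_1 → h_4 → h_3  (order 3)
  h_2: h_2 → h_3  (order 2)
  h_4: h_4 → h_1 → h_3  (order 3)
  h_5: h_5 → h_3  (order 2)
  h_6: h_6 → h_3  (order 2)
Elements of order 2: {h_2, h_5, h_6}.
(Structurally, G here is isomorphic to the symmetric group S_3.)

{h_2, h_5, h_6}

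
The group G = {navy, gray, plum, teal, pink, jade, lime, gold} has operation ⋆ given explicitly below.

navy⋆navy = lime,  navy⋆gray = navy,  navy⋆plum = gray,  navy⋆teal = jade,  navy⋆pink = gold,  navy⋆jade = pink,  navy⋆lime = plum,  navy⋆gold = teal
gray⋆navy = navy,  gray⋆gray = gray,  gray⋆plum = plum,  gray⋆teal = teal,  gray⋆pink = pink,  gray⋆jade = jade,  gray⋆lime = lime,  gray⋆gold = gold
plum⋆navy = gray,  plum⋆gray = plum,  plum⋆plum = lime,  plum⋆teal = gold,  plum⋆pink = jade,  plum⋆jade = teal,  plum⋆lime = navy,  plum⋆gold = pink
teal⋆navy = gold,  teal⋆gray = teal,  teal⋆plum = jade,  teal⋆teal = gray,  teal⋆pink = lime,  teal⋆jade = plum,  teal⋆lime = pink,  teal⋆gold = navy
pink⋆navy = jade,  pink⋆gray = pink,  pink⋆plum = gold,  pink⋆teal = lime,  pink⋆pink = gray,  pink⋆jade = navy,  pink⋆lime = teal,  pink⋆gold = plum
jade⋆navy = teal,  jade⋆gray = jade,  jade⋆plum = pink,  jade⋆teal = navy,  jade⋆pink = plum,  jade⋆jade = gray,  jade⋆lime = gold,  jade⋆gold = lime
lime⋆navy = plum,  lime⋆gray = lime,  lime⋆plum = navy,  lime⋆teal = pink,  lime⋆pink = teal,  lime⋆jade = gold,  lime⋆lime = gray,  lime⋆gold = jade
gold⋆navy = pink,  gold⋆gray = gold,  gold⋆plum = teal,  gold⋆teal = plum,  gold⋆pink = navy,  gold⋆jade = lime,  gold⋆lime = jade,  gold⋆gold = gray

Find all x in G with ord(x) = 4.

Identity is gray. Compute the order of each non-identity element by repeated multiplication:
  navy: navy → lime → plum → gray  (order 4)
  plum: plum → lime → navy → gray  (order 4)
  teal: teal → gray  (order 2)
  pink: pink → gray  (order 2)
  jade: jade → gray  (order 2)
  lime: lime → gray  (order 2)
  gold: gold → gray  (order 2)
Elements of order 4: {navy, plum}.

{navy, plum}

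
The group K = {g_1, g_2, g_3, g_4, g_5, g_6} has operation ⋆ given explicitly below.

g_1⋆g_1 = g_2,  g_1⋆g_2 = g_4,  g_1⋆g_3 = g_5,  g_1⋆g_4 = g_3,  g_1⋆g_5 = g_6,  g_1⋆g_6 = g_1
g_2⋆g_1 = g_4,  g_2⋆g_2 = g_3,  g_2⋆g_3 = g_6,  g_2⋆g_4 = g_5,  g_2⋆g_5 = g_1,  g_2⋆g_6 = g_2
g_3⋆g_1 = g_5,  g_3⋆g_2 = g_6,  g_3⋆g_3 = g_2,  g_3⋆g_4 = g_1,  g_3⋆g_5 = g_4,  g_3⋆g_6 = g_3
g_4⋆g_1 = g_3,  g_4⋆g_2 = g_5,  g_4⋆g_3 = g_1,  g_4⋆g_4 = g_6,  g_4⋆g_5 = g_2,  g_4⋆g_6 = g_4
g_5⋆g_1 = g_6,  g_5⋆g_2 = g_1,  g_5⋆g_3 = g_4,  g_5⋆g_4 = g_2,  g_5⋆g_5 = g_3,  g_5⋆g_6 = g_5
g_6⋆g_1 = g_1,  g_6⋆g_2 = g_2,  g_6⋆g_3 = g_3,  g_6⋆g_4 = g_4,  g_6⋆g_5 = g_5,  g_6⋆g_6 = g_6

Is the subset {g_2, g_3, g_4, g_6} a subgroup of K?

g_2 ⋆ g_4 = g_5, which is not in {g_2, g_3, g_4, g_6}.
The subset is not closed under ⋆, so it is not a subgroup.

No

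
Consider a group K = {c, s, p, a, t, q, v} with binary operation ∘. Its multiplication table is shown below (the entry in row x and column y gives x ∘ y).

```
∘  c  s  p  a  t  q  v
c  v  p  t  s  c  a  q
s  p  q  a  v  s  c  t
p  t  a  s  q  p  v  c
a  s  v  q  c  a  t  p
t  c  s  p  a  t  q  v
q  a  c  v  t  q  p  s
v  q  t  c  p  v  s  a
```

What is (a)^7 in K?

a^1 = a
a^2 = a ∘ a = c
a^3 = c ∘ a = s
a^4 = s ∘ a = v
a^5 = v ∘ a = p
a^6 = p ∘ a = q
a^7 = q ∘ a = t

t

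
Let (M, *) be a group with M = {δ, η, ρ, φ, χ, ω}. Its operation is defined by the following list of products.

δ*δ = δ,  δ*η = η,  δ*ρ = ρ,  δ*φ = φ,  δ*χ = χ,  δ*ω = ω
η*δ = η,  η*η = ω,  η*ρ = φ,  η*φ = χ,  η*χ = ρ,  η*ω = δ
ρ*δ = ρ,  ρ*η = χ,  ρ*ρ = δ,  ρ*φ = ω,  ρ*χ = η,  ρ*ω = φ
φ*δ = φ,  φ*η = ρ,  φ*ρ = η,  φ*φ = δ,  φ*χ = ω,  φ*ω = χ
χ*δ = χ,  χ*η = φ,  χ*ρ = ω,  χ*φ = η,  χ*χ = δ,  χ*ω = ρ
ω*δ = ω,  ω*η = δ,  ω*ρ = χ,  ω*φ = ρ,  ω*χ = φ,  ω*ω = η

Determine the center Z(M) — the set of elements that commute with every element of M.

{δ}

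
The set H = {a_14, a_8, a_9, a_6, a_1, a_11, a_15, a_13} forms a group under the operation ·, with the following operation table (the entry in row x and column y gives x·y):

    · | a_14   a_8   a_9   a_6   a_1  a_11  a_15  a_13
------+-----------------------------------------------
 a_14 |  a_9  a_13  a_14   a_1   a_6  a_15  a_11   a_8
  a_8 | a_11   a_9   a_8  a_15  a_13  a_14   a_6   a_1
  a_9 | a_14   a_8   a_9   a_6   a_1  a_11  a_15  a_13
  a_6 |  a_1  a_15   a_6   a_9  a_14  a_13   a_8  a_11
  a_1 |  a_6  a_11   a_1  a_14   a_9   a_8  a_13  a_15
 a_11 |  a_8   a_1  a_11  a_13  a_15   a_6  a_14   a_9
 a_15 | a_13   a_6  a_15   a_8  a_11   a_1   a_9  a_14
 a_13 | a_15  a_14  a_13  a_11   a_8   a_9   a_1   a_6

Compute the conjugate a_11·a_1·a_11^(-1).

The identity is a_9. In row a_11, the entry a_9 sits in column a_13, so a_11^(-1) = a_13.
a_11·a_1 = a_15
a_15·a_13 = a_14

a_14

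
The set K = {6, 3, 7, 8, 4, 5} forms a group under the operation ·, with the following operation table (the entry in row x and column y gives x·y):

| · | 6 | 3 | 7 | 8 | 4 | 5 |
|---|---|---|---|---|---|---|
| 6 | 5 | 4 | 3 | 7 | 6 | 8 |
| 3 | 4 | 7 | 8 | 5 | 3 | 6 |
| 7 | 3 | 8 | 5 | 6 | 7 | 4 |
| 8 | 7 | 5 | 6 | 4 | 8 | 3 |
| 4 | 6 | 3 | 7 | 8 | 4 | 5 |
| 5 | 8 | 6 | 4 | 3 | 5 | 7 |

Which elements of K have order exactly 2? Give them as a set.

Identity is 4. Compute the order of each non-identity element by repeated multiplication:
  6: 6 → 5 → 8 → 7 → 3 → 4  (order 6)
  3: 3 → 7 → 8 → 5 → 6 → 4  (order 6)
  7: 7 → 5 → 4  (order 3)
  8: 8 → 4  (order 2)
  5: 5 → 7 → 4  (order 3)
Elements of order 2: {8}.

{8}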